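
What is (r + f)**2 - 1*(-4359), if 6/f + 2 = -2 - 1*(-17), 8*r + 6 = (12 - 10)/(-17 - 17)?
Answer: 13625740345/3125824 ≈ 4359.1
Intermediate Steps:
r = -103/136 (r = -3/4 + ((12 - 10)/(-17 - 17))/8 = -3/4 + (2/(-34))/8 = -3/4 + (2*(-1/34))/8 = -3/4 + (1/8)*(-1/17) = -3/4 - 1/136 = -103/136 ≈ -0.75735)
f = 6/13 (f = 6/(-2 + (-2 - 1*(-17))) = 6/(-2 + (-2 + 17)) = 6/(-2 + 15) = 6/13 ≈ 0.46154)
(r + f)**2 - 1*(-4359) = (-103/136 + 6/13)**2 - 1*(-4359) = (-523/1768)**2 + 4359 = 273529/3125824 + 4359 = 13625740345/3125824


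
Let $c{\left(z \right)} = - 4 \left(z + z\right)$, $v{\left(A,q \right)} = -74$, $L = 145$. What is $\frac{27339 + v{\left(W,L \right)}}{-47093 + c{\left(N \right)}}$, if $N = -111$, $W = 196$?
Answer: $- \frac{5453}{9241} \approx -0.59009$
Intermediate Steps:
$c{\left(z \right)} = - 8 z$ ($c{\left(z \right)} = - 4 \cdot 2 z = - 8 z$)
$\frac{27339 + v{\left(W,L \right)}}{-47093 + c{\left(N \right)}} = \frac{27339 - 74}{-47093 - -888} = \frac{27265}{-47093 + 888} = \frac{27265}{-46205} = 27265 \left(- \frac{1}{46205}\right) = - \frac{5453}{9241}$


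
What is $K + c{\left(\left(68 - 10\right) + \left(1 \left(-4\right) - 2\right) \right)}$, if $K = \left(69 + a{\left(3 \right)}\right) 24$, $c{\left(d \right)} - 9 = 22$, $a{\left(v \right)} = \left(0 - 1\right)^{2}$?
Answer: $1711$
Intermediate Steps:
$a{\left(v \right)} = 1$ ($a{\left(v \right)} = \left(-1\right)^{2} = 1$)
$c{\left(d \right)} = 31$ ($c{\left(d \right)} = 9 + 22 = 31$)
$K = 1680$ ($K = \left(69 + 1\right) 24 = 70 \cdot 24 = 1680$)
$K + c{\left(\left(68 - 10\right) + \left(1 \left(-4\right) - 2\right) \right)} = 1680 + 31 = 1711$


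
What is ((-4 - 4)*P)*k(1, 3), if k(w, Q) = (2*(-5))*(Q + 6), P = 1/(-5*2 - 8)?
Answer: -40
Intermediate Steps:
P = -1/18 (P = 1/(-10 - 8) = 1/(-18) = -1/18 ≈ -0.055556)
k(w, Q) = -60 - 10*Q (k(w, Q) = -10*(6 + Q) = -60 - 10*Q)
((-4 - 4)*P)*k(1, 3) = ((-4 - 4)*(-1/18))*(-60 - 10*3) = (-8*(-1/18))*(-60 - 30) = (4/9)*(-90) = -40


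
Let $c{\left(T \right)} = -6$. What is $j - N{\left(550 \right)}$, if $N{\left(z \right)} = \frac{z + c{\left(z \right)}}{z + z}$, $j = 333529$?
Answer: $\frac{91720339}{275} \approx 3.3353 \cdot 10^{5}$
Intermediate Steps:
$N{\left(z \right)} = \frac{-6 + z}{2 z}$ ($N{\left(z \right)} = \frac{z - 6}{z + z} = \frac{-6 + z}{2 z}$)
$j - N{\left(550 \right)} = 333529 - \frac{-6 + 550}{2 \cdot 550} = 333529 - \frac{1}{2} \cdot \frac{1}{550} \cdot 544 = 333529 - \frac{136}{275} = \frac{91720339}{275}$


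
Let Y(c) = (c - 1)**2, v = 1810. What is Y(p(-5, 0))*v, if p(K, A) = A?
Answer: 1810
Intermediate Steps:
Y(c) = (-1 + c)**2
Y(p(-5, 0))*v = (-1 + 0)**2*1810 = (-1)**2*1810 = 1*1810 = 1810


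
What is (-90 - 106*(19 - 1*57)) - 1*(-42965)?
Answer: 46903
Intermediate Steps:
(-90 - 106*(19 - 1*57)) - 1*(-42965) = (-90 - 106*(19 - 57)) + 42965 = (-90 - 106*(-38)) + 42965 = (-90 + 4028) + 42965 = 3938 + 42965 = 46903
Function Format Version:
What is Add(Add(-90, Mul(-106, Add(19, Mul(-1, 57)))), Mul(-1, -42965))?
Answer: 46903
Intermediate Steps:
Add(Add(-90, Mul(-106, Add(19, Mul(-1, 57)))), Mul(-1, -42965)) = Add(Add(-90, Mul(-106, Add(19, -57))), 42965) = Add(Add(-90, Mul(-106, -38)), 42965) = Add(Add(-90, 4028), 42965) = Add(3938, 42965) = 46903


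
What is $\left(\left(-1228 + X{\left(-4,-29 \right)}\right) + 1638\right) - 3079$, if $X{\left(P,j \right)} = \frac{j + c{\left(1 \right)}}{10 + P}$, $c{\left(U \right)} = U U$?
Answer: $- \frac{8021}{3} \approx -2673.7$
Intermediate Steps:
$c{\left(U \right)} = U^{2}$
$X{\left(P,j \right)} = \frac{1 + j}{10 + P}$ ($X{\left(P,j \right)} = \frac{j + 1^{2}}{10 + P} = \frac{j + 1}{10 + P} = \frac{1 + j}{10 + P}$)
$\left(\left(-1228 + X{\left(-4,-29 \right)}\right) + 1638\right) - 3079 = \left(\left(-1228 + \frac{1 - 29}{10 - 4}\right) + 1638\right) - 3079 = \left(\left(-1228 + \frac{1}{6} \left(-28\right)\right) + 1638\right) - 3079 = \left(\left(-1228 - \frac{14}{3}\right) + 1638\right) - 3079 = \left(- \frac{3698}{3} + 1638\right) - 3079 = \frac{1216}{3} - 3079 = - \frac{8021}{3}$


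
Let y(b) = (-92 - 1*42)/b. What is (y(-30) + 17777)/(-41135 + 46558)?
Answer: 266722/81345 ≈ 3.2789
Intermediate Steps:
y(b) = -134/b (y(b) = (-92 - 42)/b = -134/b)
(y(-30) + 17777)/(-41135 + 46558) = (-134/(-30) + 17777)/(-41135 + 46558) = (-134*(-1/30) + 17777)/5423 = (67/15 + 17777)*(1/5423) = (266722/15)*(1/5423) = 266722/81345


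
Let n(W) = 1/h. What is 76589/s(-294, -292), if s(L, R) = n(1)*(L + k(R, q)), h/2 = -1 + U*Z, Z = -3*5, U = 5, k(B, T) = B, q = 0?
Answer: 5820764/293 ≈ 19866.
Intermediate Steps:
Z = -15
h = -152 (h = 2*(-1 + 5*(-15)) = 2*(-1 - 75) = 2*(-76) = -152)
n(W) = -1/152 (n(W) = 1/(-152) = -1/152)
s(L, R) = -L/152 - R/152 (s(L, R) = -(L + R)/152 = -L/152 - R/152)
76589/s(-294, -292) = 76589/(-1/152*(-294) - 1/152*(-292)) = 76589/(147/76 + 73/38) = 76589/(293/76) = 76589*(76/293) = 5820764/293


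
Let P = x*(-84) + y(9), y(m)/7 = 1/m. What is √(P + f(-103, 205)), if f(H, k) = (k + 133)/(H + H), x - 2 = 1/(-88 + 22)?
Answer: I*√1936204094/3399 ≈ 12.946*I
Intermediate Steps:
y(m) = 7/m
x = 131/66 (x = 2 + 1/(-88 + 22) = 2 + 1/(-66) = 2 - 1/66 = 131/66 ≈ 1.9848)
f(H, k) = (133 + k)/(2*H) (f(H, k) = (133 + k)/((2*H)) = (133 + k)*(1/(2*H)) = (133 + k)/(2*H))
P = -16429/99 (P = (131/66)*(-84) + 7/9 = -1834/11 + 7*(⅑) = -1834/11 + 7/9 = -16429/99 ≈ -165.95)
√(P + f(-103, 205)) = √(-16429/99 + (½)*(133 + 205)/(-103)) = √(-16429/99 + (½)*(-1/103)*338) = √(-16429/99 - 169/103) = √(-1708918/10197) = I*√1936204094/3399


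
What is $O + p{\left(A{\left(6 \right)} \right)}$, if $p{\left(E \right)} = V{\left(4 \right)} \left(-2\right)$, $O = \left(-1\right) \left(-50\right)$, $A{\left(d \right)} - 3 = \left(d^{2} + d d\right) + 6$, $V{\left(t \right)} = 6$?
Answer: $38$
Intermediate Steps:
$A{\left(d \right)} = 9 + 2 d^{2}$ ($A{\left(d \right)} = 3 + \left(\left(d^{2} + d d\right) + 6\right) = 3 + \left(\left(d^{2} + d^{2}\right) + 6\right) = 3 + \left(2 d^{2} + 6\right) = 3 + \left(6 + 2 d^{2}\right) = 9 + 2 d^{2}$)
$O = 50$
$p{\left(E \right)} = -12$ ($p{\left(E \right)} = 6 \left(-2\right) = -12$)
$O + p{\left(A{\left(6 \right)} \right)} = 50 - 12 = 38$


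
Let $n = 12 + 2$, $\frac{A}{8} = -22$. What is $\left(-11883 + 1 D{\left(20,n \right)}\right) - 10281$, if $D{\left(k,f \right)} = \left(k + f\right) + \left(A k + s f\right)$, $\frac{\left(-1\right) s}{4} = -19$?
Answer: $-24586$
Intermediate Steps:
$s = 76$ ($s = \left(-4\right) \left(-19\right) = 76$)
$A = -176$ ($A = 8 \left(-22\right) = -176$)
$n = 14$
$D{\left(k,f \right)} = - 175 k + 77 f$ ($D{\left(k,f \right)} = \left(k + f\right) + \left(- 176 k + 76 f\right) = \left(f + k\right) + \left(- 176 k + 76 f\right) = - 175 k + 77 f$)
$\left(-11883 + 1 D{\left(20,n \right)}\right) - 10281 = \left(-11883 + 1 \left(\left(-175\right) 20 + 77 \cdot 14\right)\right) - 10281 = \left(-11883 + 1 \left(-3500 + 1078\right)\right) - 10281 = \left(-11883 + 1 \left(-2422\right)\right) - 10281 = \left(-11883 - 2422\right) - 10281 = -14305 - 10281 = -24586$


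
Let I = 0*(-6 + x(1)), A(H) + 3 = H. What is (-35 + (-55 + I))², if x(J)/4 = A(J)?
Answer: 8100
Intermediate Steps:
A(H) = -3 + H
x(J) = -12 + 4*J (x(J) = 4*(-3 + J) = -12 + 4*J)
I = 0 (I = 0*(-6 + (-12 + 4*1)) = 0*(-6 + (-12 + 4)) = 0*(-6 - 8) = 0*(-14) = 0)
(-35 + (-55 + I))² = (-35 + (-55 + 0))² = (-35 - 55)² = (-90)² = 8100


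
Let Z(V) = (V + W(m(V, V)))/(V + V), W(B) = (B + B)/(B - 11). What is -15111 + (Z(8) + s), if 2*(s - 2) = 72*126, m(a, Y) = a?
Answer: -63437/6 ≈ -10573.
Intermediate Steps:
W(B) = 2*B/(-11 + B) (W(B) = (2*B)/(-11 + B) = 2*B/(-11 + B))
s = 4538 (s = 2 + (72*126)/2 = 2 + (1/2)*9072 = 2 + 4536 = 4538)
Z(V) = (V + 2*V/(-11 + V))/(2*V) (Z(V) = (V + 2*V/(-11 + V))/(V + V) = (V + 2*V/(-11 + V))/((2*V)) = (V + 2*V/(-11 + V))*(1/(2*V)) = (V + 2*V/(-11 + V))/(2*V))
-15111 + (Z(8) + s) = -15111 + ((-9 + 8)/(2*(-11 + 8)) + 4538) = -15111 + ((1/2)*(-1)/(-3) + 4538) = -15111 + ((1/2)*(-1/3)*(-1) + 4538) = -15111 + (1/6 + 4538) = -15111 + 27229/6 = -63437/6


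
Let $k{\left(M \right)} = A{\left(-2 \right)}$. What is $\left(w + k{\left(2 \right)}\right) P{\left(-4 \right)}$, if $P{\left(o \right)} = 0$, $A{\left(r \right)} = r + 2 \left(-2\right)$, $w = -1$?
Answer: $0$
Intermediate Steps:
$A{\left(r \right)} = -4 + r$ ($A{\left(r \right)} = r - 4 = -4 + r$)
$k{\left(M \right)} = -6$ ($k{\left(M \right)} = -4 - 2 = -6$)
$\left(w + k{\left(2 \right)}\right) P{\left(-4 \right)} = \left(-1 - 6\right) 0 = \left(-7\right) 0 = 0$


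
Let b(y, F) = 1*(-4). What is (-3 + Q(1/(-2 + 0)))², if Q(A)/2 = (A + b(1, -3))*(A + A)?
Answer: 36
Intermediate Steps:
b(y, F) = -4
Q(A) = 4*A*(-4 + A) (Q(A) = 2*((A - 4)*(A + A)) = 2*((-4 + A)*(2*A)) = 2*(2*A*(-4 + A)) = 4*A*(-4 + A))
(-3 + Q(1/(-2 + 0)))² = (-3 + 4*(-4 + 1/(-2 + 0))/(-2 + 0))² = (-3 + 4*(-4 + 1/(-2))/(-2))² = (-3 + 4*(-½)*(-4 - ½))² = (-3 + 4*(-½)*(-9/2))² = (-3 + 9)² = 6² = 36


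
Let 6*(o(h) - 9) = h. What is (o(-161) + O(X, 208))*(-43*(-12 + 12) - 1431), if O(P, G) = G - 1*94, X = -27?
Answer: -275229/2 ≈ -1.3761e+5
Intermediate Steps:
O(P, G) = -94 + G (O(P, G) = G - 94 = -94 + G)
o(h) = 9 + h/6
(o(-161) + O(X, 208))*(-43*(-12 + 12) - 1431) = ((9 + (⅙)*(-161)) + (-94 + 208))*(-43*(-12 + 12) - 1431) = ((9 - 161/6) + 114)*(-43*0 - 1431) = (-107/6 + 114)*(0 - 1431) = (577/6)*(-1431) = -275229/2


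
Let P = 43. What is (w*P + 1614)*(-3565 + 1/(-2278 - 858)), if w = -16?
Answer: -5176266383/1568 ≈ -3.3012e+6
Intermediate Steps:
(w*P + 1614)*(-3565 + 1/(-2278 - 858)) = (-16*43 + 1614)*(-3565 + 1/(-2278 - 858)) = (-688 + 1614)*(-3565 + 1/(-3136)) = 926*(-3565 - 1/3136) = 926*(-11179841/3136) = -5176266383/1568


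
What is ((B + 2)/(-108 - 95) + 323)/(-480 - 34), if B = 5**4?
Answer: -32471/52171 ≈ -0.62240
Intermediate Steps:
B = 625
((B + 2)/(-108 - 95) + 323)/(-480 - 34) = ((625 + 2)/(-108 - 95) + 323)/(-480 - 34) = (627/(-203) + 323)/(-514) = (627*(-1/203) + 323)*(-1/514) = (-627/203 + 323)*(-1/514) = (64942/203)*(-1/514) = -32471/52171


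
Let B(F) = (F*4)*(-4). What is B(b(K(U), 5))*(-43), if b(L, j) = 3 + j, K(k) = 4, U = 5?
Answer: 5504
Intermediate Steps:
B(F) = -16*F (B(F) = (4*F)*(-4) = -16*F)
B(b(K(U), 5))*(-43) = -16*(3 + 5)*(-43) = -16*8*(-43) = -128*(-43) = 5504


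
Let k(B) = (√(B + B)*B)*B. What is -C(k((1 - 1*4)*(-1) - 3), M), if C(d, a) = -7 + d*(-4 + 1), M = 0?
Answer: 7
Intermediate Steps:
k(B) = √2*B^(5/2) (k(B) = (√(2*B)*B)*B = ((√2*√B)*B)*B = (√2*B^(3/2))*B = √2*B^(5/2))
C(d, a) = -7 - 3*d (C(d, a) = -7 + d*(-3) = -7 - 3*d)
-C(k((1 - 1*4)*(-1) - 3), M) = -(-7 - 3*√2*((1 - 1*4)*(-1) - 3)^(5/2)) = -(-7 - 3*√2*((1 - 4)*(-1) - 3)^(5/2)) = -(-7 - 3*√2*(-3*(-1) - 3)^(5/2)) = -(-7 - 3*√2*(3 - 3)^(5/2)) = -(-7 - 3*√2*0^(5/2)) = -(-7 - 3*√2*0) = -(-7 - 3*0) = -(-7 + 0) = -1*(-7) = 7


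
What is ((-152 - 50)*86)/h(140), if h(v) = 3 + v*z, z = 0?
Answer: -17372/3 ≈ -5790.7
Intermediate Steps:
h(v) = 3 (h(v) = 3 + v*0 = 3 + 0 = 3)
((-152 - 50)*86)/h(140) = ((-152 - 50)*86)/3 = -202*86*(⅓) = -17372*⅓ = -17372/3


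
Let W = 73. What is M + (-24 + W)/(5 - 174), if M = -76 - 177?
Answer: -42806/169 ≈ -253.29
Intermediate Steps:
M = -253
M + (-24 + W)/(5 - 174) = -253 + (-24 + 73)/(5 - 174) = -253 + 49/(-169) = -253 + 49*(-1/169) = -253 - 49/169 = -42806/169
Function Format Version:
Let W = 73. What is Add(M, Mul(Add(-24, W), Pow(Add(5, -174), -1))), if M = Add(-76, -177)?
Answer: Rational(-42806, 169) ≈ -253.29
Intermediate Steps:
M = -253
Add(M, Mul(Add(-24, W), Pow(Add(5, -174), -1))) = Add(-253, Mul(Add(-24, 73), Pow(Add(5, -174), -1))) = Add(-253, Mul(49, Pow(-169, -1))) = Add(-253, Mul(49, Rational(-1, 169))) = Add(-253, Rational(-49, 169)) = Rational(-42806, 169)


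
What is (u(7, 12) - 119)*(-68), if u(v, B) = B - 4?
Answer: 7548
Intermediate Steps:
u(v, B) = -4 + B
(u(7, 12) - 119)*(-68) = ((-4 + 12) - 119)*(-68) = (8 - 119)*(-68) = -111*(-68) = 7548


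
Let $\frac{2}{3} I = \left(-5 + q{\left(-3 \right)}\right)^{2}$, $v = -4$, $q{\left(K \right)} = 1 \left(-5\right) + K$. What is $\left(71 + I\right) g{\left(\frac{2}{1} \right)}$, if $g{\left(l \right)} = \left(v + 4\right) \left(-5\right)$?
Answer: $0$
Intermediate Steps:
$q{\left(K \right)} = -5 + K$
$g{\left(l \right)} = 0$ ($g{\left(l \right)} = \left(-4 + 4\right) \left(-5\right) = 0 \left(-5\right) = 0$)
$I = \frac{507}{2}$ ($I = \frac{3 \left(-5 - 8\right)^{2}}{2} = \frac{3 \left(-13\right)^{2}}{2} = \frac{3}{2} \cdot 169 = \frac{507}{2} \approx 253.5$)
$\left(71 + I\right) g{\left(\frac{2}{1} \right)} = \left(71 + \frac{507}{2}\right) 0 = \frac{649}{2} \cdot 0 = 0$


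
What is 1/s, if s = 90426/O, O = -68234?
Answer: -34117/45213 ≈ -0.75458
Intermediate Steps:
s = -45213/34117 (s = 90426/(-68234) = 90426*(-1/68234) = -45213/34117 ≈ -1.3252)
1/s = 1/(-45213/34117) = -34117/45213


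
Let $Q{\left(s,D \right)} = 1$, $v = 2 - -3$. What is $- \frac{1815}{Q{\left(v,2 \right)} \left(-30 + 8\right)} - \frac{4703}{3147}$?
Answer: $\frac{509849}{6294} \approx 81.006$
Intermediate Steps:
$v = 5$ ($v = 2 + 3 = 5$)
$- \frac{1815}{Q{\left(v,2 \right)} \left(-30 + 8\right)} - \frac{4703}{3147} = - \frac{1815}{1 \left(-30 + 8\right)} - \frac{4703}{3147} = - \frac{1815}{1 \left(-22\right)} - \frac{4703}{3147} = - \frac{1815}{-22} - \frac{4703}{3147} = \left(-1815\right) \left(- \frac{1}{22}\right) - \frac{4703}{3147} = \frac{165}{2} - \frac{4703}{3147} = \frac{509849}{6294}$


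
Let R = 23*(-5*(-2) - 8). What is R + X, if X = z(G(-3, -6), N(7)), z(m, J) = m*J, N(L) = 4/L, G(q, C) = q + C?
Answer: 286/7 ≈ 40.857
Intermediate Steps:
R = 46 (R = 23*(10 - 8) = 23*2 = 46)
G(q, C) = C + q
z(m, J) = J*m
X = -36/7 (X = (4/7)*(-6 - 3) = (4*(⅐))*(-9) = (4/7)*(-9) = -36/7 ≈ -5.1429)
R + X = 46 - 36/7 = 286/7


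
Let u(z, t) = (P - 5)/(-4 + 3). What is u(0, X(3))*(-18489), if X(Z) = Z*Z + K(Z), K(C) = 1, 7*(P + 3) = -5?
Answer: -1127829/7 ≈ -1.6112e+5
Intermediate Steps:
P = -26/7 (P = -3 + (⅐)*(-5) = -3 - 5/7 = -26/7 ≈ -3.7143)
X(Z) = 1 + Z² (X(Z) = Z*Z + 1 = Z² + 1 = 1 + Z²)
u(z, t) = 61/7 (u(z, t) = (-26/7 - 5)/(-4 + 3) = -61/7/(-1) = -61/7*(-1) = 61/7)
u(0, X(3))*(-18489) = (61/7)*(-18489) = -1127829/7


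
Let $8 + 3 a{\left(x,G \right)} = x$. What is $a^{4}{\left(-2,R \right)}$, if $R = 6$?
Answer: $\frac{10000}{81} \approx 123.46$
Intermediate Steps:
$a{\left(x,G \right)} = - \frac{8}{3} + \frac{x}{3}$
$a^{4}{\left(-2,R \right)} = \left(- \frac{8}{3} + \frac{1}{3} \left(-2\right)\right)^{4} = \left(- \frac{8}{3} - \frac{2}{3}\right)^{4} = \left(- \frac{10}{3}\right)^{4} = \frac{10000}{81}$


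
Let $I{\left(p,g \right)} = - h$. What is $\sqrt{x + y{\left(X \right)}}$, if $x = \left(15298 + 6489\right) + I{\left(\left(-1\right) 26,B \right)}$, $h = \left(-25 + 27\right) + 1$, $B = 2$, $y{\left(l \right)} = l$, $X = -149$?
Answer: $\sqrt{21635} \approx 147.09$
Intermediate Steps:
$h = 3$ ($h = 2 + 1 = 3$)
$I{\left(p,g \right)} = -3$ ($I{\left(p,g \right)} = \left(-1\right) 3 = -3$)
$x = 21784$ ($x = \left(15298 + 6489\right) - 3 = 21787 - 3 = 21784$)
$\sqrt{x + y{\left(X \right)}} = \sqrt{21784 - 149} = \sqrt{21635}$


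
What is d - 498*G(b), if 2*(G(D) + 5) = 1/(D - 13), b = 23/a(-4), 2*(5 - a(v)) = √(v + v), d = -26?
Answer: 2619046/1051 + 5727*I*√2/2102 ≈ 2492.0 + 3.8531*I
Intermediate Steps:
a(v) = 5 - √2*√v/2 (a(v) = 5 - √(v + v)/2 = 5 - √2*√v/2)
b = 23/(5 - I*√2) (b = 23/(5 - √2*√(-4)/2) = 23/(5 - √2*2*I/2) = 23/(5 - I*√2) ≈ 4.2593 + 1.2047*I)
G(D) = -5 + 1/(2*(-13 + D)) (G(D) = -5 + 1/(2*(D - 13)) = -5 + 1/(2*(-13 + D)))
d - 498*G(b) = -26 - 249*(131 - 10*(115/27 + 23*I*√2/27))/(-13 + (115/27 + 23*I*√2/27)) = -26 - 249*(131 + (-1150/27 - 230*I*√2/27))/(-236/27 + 23*I*√2/27) = -26 - 249*(2387/27 - 230*I*√2/27)/(-236/27 + 23*I*√2/27)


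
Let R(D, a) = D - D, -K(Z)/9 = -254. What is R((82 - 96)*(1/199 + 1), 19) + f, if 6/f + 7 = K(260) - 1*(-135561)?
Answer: 3/68920 ≈ 4.3529e-5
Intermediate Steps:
K(Z) = 2286 (K(Z) = -9*(-254) = 2286)
R(D, a) = 0
f = 3/68920 (f = 6/(-7 + (2286 - 1*(-135561))) = 6/(-7 + (2286 + 135561)) = 6/(-7 + 137847) = 6/137840 = 6*(1/137840) = 3/68920 ≈ 4.3529e-5)
R((82 - 96)*(1/199 + 1), 19) + f = 0 + 3/68920 = 3/68920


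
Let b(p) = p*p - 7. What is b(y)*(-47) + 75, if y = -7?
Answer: -1899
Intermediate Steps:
b(p) = -7 + p**2 (b(p) = p**2 - 7 = -7 + p**2)
b(y)*(-47) + 75 = (-7 + (-7)**2)*(-47) + 75 = (-7 + 49)*(-47) + 75 = 42*(-47) + 75 = -1974 + 75 = -1899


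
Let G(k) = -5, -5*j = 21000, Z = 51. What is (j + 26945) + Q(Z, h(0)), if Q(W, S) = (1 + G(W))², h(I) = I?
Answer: 22761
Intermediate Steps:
j = -4200 (j = -⅕*21000 = -4200)
Q(W, S) = 16 (Q(W, S) = (1 - 5)² = (-4)² = 16)
(j + 26945) + Q(Z, h(0)) = (-4200 + 26945) + 16 = 22745 + 16 = 22761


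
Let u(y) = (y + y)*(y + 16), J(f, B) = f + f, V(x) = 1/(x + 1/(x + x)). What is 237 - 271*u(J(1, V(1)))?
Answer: -19275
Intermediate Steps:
V(x) = 1/(x + 1/(2*x))
J(f, B) = 2*f
u(y) = 2*y*(16 + y) (u(y) = (2*y)*(16 + y) = 2*y*(16 + y))
237 - 271*u(J(1, V(1))) = 237 - 542*2*1*(16 + 2*1) = 237 - 542*2*(16 + 2) = 237 - 542*2*18 = 237 - 271*72 = 237 - 19512 = -19275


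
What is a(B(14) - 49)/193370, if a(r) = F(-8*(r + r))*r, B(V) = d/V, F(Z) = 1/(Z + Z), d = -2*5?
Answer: -1/6187840 ≈ -1.6161e-7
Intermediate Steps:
d = -10
F(Z) = 1/(2*Z)
B(V) = -10/V
a(r) = -1/32 (a(r) = (1/(2*((-8*(r + r)))))*r = (1/(2*((-16*r))))*r = ((-1/(16*r))/2)*r = (-1/(32*r))*r = -1/32)
a(B(14) - 49)/193370 = -1/32/193370 = -1/32*1/193370 = -1/6187840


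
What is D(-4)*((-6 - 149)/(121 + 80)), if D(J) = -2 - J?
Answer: -310/201 ≈ -1.5423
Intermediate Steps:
D(-4)*((-6 - 149)/(121 + 80)) = (-2 - 1*(-4))*((-6 - 149)/(121 + 80)) = (-2 + 4)*(-155/201) = 2*(-155*1/201) = 2*(-155/201) = -310/201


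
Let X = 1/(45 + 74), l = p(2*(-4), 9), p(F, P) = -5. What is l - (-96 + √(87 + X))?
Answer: 91 - √1232126/119 ≈ 81.672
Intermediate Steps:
l = -5
X = 1/119 ≈ 0.0084034
l - (-96 + √(87 + X)) = -5 - (-96 + √(87 + 1/119)) = -5 - (-96 + √(10354/119)) = -5 - (-96 + √1232126/119) = -5 + (96 - √1232126/119) = 91 - √1232126/119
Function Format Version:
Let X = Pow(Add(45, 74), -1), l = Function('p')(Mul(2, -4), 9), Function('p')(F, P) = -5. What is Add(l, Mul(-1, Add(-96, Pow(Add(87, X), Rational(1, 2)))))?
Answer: Add(91, Mul(Rational(-1, 119), Pow(1232126, Rational(1, 2)))) ≈ 81.672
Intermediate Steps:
l = -5
X = Rational(1, 119) (X = Pow(119, -1) = Rational(1, 119) ≈ 0.0084034)
Add(l, Mul(-1, Add(-96, Pow(Add(87, X), Rational(1, 2))))) = Add(-5, Mul(-1, Add(-96, Pow(Add(87, Rational(1, 119)), Rational(1, 2))))) = Add(-5, Mul(-1, Add(-96, Pow(Rational(10354, 119), Rational(1, 2))))) = Add(-5, Mul(-1, Add(-96, Mul(Rational(1, 119), Pow(1232126, Rational(1, 2)))))) = Add(-5, Add(96, Mul(Rational(-1, 119), Pow(1232126, Rational(1, 2))))) = Add(91, Mul(Rational(-1, 119), Pow(1232126, Rational(1, 2))))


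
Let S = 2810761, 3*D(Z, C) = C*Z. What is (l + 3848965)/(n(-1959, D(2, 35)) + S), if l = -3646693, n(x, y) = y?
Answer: 606816/8432353 ≈ 0.071963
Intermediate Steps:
D(Z, C) = C*Z/3 (D(Z, C) = (C*Z)/3 = C*Z/3)
(l + 3848965)/(n(-1959, D(2, 35)) + S) = (-3646693 + 3848965)/((1/3)*35*2 + 2810761) = 202272/(70/3 + 2810761) = 202272/(8432353/3) = 202272*(3/8432353) = 606816/8432353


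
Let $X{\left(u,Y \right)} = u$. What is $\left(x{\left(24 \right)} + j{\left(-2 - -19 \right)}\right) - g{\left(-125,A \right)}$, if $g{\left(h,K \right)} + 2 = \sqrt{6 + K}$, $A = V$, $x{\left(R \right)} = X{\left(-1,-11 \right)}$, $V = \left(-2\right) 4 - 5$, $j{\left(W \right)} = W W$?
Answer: $290 - i \sqrt{7} \approx 290.0 - 2.6458 i$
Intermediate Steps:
$j{\left(W \right)} = W^{2}$
$V = -13$ ($V = -8 - 5 = -13$)
$x{\left(R \right)} = -1$
$A = -13$
$g{\left(h,K \right)} = -2 + \sqrt{6 + K}$
$\left(x{\left(24 \right)} + j{\left(-2 - -19 \right)}\right) - g{\left(-125,A \right)} = \left(-1 + \left(-2 - -19\right)^{2}\right) - \left(-2 + \sqrt{6 - 13}\right) = \left(-1 + \left(-2 + 19\right)^{2}\right) - \left(-2 + \sqrt{-7}\right) = \left(-1 + 17^{2}\right) - \left(-2 + i \sqrt{7}\right) = \left(-1 + 289\right) + \left(2 - i \sqrt{7}\right) = 288 + \left(2 - i \sqrt{7}\right) = 290 - i \sqrt{7}$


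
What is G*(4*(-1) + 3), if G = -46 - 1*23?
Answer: 69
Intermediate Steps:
G = -69 (G = -46 - 23 = -69)
G*(4*(-1) + 3) = -69*(4*(-1) + 3) = -69*(-4 + 3) = -69*(-1) = 69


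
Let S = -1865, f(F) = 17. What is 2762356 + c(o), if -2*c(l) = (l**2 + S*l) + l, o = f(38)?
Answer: 5556111/2 ≈ 2.7781e+6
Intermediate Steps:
o = 17
c(l) = 932*l - l**2/2 (c(l) = -((l**2 - 1865*l) + l)/2 = -(l**2 - 1864*l)/2 = 932*l - l**2/2)
2762356 + c(o) = 2762356 + (1/2)*17*(1864 - 1*17) = 2762356 + (1/2)*17*(1864 - 17) = 2762356 + (1/2)*17*1847 = 2762356 + 31399/2 = 5556111/2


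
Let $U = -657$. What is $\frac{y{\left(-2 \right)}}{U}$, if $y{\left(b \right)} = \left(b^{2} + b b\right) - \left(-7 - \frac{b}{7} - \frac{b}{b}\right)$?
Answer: $- \frac{110}{4599} \approx -0.023918$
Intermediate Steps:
$y{\left(b \right)} = 8 + 2 b^{2} + \frac{b}{7}$ ($y{\left(b \right)} = \left(b^{2} + b^{2}\right) + \left(\left(b \frac{1}{7} + 1\right) + 7\right) = 2 b^{2} + \left(\left(\frac{b}{7} + 1\right) + 7\right) = 2 b^{2} + \left(\left(1 + \frac{b}{7}\right) + 7\right) = 2 b^{2} + \left(8 + \frac{b}{7}\right) = 8 + 2 b^{2} + \frac{b}{7}$)
$\frac{y{\left(-2 \right)}}{U} = \frac{8 + 2 \left(-2\right)^{2} + \frac{1}{7} \left(-2\right)}{-657} = \left(8 + 2 \cdot 4 - \frac{2}{7}\right) \left(- \frac{1}{657}\right) = \left(8 + 8 - \frac{2}{7}\right) \left(- \frac{1}{657}\right) = \frac{110}{7} \left(- \frac{1}{657}\right) = - \frac{110}{4599}$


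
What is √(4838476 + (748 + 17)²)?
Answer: √5423701 ≈ 2328.9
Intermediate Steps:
√(4838476 + (748 + 17)²) = √(4838476 + 765²) = √(4838476 + 585225) = √5423701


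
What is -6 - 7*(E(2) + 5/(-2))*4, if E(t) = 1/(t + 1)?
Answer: 164/3 ≈ 54.667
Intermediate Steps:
E(t) = 1/(1 + t)
-6 - 7*(E(2) + 5/(-2))*4 = -6 - 7*(1/(1 + 2) + 5/(-2))*4 = -6 - 7*(1/3 + 5*(-½))*4 = -6 - 7*(⅓ - 5/2)*4 = -6 - (-91)*4/6 = -6 - 7*(-26/3) = -6 + 182/3 = 164/3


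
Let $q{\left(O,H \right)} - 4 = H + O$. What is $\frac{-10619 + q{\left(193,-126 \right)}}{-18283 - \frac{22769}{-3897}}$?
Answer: $\frac{20552778}{35613041} \approx 0.57711$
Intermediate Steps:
$q{\left(O,H \right)} = 4 + H + O$ ($q{\left(O,H \right)} = 4 + \left(H + O\right) = 4 + H + O$)
$\frac{-10619 + q{\left(193,-126 \right)}}{-18283 - \frac{22769}{-3897}} = \frac{-10619 + \left(4 - 126 + 193\right)}{-18283 - \frac{22769}{-3897}} = \frac{-10619 + 71}{-18283 - - \frac{22769}{3897}} = - \frac{10548}{-18283 + \frac{22769}{3897}} = - \frac{10548}{- \frac{71226082}{3897}} = \left(-10548\right) \left(- \frac{3897}{71226082}\right) = \frac{20552778}{35613041}$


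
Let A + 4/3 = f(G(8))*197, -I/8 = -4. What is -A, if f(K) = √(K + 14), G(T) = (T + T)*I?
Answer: 4/3 - 197*√526 ≈ -4516.8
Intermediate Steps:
I = 32 (I = -8*(-4) = 32)
G(T) = 64*T (G(T) = (T + T)*32 = (2*T)*32 = 64*T)
f(K) = √(14 + K)
A = -4/3 + 197*√526 (A = -4/3 + √(14 + 64*8)*197 = -4/3 + √(14 + 512)*197 = -4/3 + √526*197 = -4/3 + 197*√526 ≈ 4516.8)
-A = -(-4/3 + 197*√526) = 4/3 - 197*√526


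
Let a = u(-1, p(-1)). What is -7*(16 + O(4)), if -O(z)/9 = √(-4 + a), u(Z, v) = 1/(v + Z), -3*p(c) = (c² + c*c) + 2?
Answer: -112 + 9*I*√217 ≈ -112.0 + 132.58*I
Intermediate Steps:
p(c) = -⅔ - 2*c²/3 (p(c) = -((c² + c*c) + 2)/3 = -((c² + c²) + 2)/3 = -(2*c² + 2)/3 = -(2 + 2*c²)/3 = -⅔ - 2*c²/3)
u(Z, v) = 1/(Z + v)
a = -3/7 (a = 1/(-1 + (-⅔ - ⅔*(-1)²)) = 1/(-1 + (-⅔ - ⅔*1)) = 1/(-1 + (-⅔ - ⅔)) = 1/(-1 - 4/3) = 1/(-7/3) = -3/7 ≈ -0.42857)
O(z) = -9*I*√217/7 (O(z) = -9*√(-4 - 3/7) = -9*I*√217/7)
-7*(16 + O(4)) = -7*(16 - 9*I*√217/7) = -112 + 9*I*√217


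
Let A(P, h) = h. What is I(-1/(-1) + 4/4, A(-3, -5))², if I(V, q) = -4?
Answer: 16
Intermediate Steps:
I(-1/(-1) + 4/4, A(-3, -5))² = (-4)² = 16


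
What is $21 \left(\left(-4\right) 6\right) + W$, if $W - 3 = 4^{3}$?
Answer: $-437$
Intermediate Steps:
$W = 67$ ($W = 3 + 4^{3} = 3 + 64 = 67$)
$21 \left(\left(-4\right) 6\right) + W = 21 \left(\left(-4\right) 6\right) + 67 = 21 \left(-24\right) + 67 = -504 + 67 = -437$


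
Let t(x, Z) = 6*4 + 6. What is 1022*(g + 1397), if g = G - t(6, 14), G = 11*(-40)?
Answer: 947394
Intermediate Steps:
t(x, Z) = 30 (t(x, Z) = 24 + 6 = 30)
G = -440
g = -470 (g = -440 - 1*30 = -440 - 30 = -470)
1022*(g + 1397) = 1022*(-470 + 1397) = 1022*927 = 947394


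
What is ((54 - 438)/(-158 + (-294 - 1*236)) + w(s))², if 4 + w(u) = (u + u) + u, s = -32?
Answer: 18284176/1849 ≈ 9888.7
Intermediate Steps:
w(u) = -4 + 3*u (w(u) = -4 + ((u + u) + u) = -4 + (2*u + u) = -4 + 3*u)
((54 - 438)/(-158 + (-294 - 1*236)) + w(s))² = ((54 - 438)/(-158 + (-294 - 1*236)) + (-4 + 3*(-32)))² = (-384/(-158 + (-294 - 236)) + (-4 - 96))² = (-384/(-158 - 530) - 100)² = (-384/(-688) - 100)² = (-384*(-1/688) - 100)² = (24/43 - 100)² = (-4276/43)² = 18284176/1849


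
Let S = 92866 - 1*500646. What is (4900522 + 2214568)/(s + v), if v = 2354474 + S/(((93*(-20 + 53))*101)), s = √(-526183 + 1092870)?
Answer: 1609572630715578676772460/532627753866247176066469 - 683623403807801490*√566687/532627753866247176066469 ≈ 3.0210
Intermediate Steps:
s = √566687 ≈ 752.79
S = -407780 (S = 92866 - 500646 = -407780)
v = 729813543526/309969 (v = 2354474 - 407780*1/(9393*(-20 + 53)) = 2354474 - 407780/((93*33)*101) = 2354474 - 407780/(3069*101) = 2354474 - 407780/309969 = 729813543526/309969 ≈ 2.3545e+6)
(4900522 + 2214568)/(s + v) = (4900522 + 2214568)/(√566687 + 729813543526/309969) = 7115090/(729813543526/309969 + √566687)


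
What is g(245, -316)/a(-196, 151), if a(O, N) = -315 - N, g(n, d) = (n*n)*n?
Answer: -14706125/466 ≈ -31558.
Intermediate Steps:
g(n, d) = n³ (g(n, d) = n²*n = n³)
g(245, -316)/a(-196, 151) = 245³/(-315 - 1*151) = 14706125/(-315 - 151) = 14706125/(-466) = 14706125*(-1/466) = -14706125/466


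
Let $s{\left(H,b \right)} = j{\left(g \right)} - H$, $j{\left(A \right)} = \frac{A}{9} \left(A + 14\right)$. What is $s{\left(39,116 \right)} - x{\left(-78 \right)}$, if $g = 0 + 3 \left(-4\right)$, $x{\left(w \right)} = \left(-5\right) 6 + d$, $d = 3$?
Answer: $- \frac{44}{3} \approx -14.667$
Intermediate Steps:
$x{\left(w \right)} = -27$ ($x{\left(w \right)} = \left(-5\right) 6 + 3 = -30 + 3 = -27$)
$g = -12$ ($g = 0 - 12 = -12$)
$j{\left(A \right)} = \frac{A \left(14 + A\right)}{9}$ ($j{\left(A \right)} = A \frac{1}{9} \left(14 + A\right) = \frac{A}{9} \left(14 + A\right) = \frac{A \left(14 + A\right)}{9}$)
$s{\left(H,b \right)} = - \frac{8}{3} - H$ ($s{\left(H,b \right)} = \frac{1}{9} \left(-12\right) \left(14 - 12\right) - H = \frac{1}{9} \left(-12\right) 2 - H = - \frac{8}{3} - H$)
$s{\left(39,116 \right)} - x{\left(-78 \right)} = \left(- \frac{8}{3} - 39\right) - -27 = \left(- \frac{8}{3} - 39\right) + 27 = - \frac{125}{3} + 27 = - \frac{44}{3}$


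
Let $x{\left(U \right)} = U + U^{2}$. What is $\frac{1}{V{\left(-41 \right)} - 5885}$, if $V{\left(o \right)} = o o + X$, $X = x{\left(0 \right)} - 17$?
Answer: $- \frac{1}{4221} \approx -0.00023691$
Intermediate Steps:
$X = -17$ ($X = 0 \left(1 + 0\right) - 17 = 0 \cdot 1 - 17 = 0 - 17 = -17$)
$V{\left(o \right)} = -17 + o^{2}$ ($V{\left(o \right)} = o o - 17 = o^{2} - 17 = -17 + o^{2}$)
$\frac{1}{V{\left(-41 \right)} - 5885} = \frac{1}{\left(-17 + \left(-41\right)^{2}\right) - 5885} = \frac{1}{\left(-17 + 1681\right) - 5885} = \frac{1}{1664 - 5885} = \frac{1}{-4221} = - \frac{1}{4221}$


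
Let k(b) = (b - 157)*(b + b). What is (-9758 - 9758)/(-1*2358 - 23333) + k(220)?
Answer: 712174036/25691 ≈ 27721.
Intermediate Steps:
k(b) = 2*b*(-157 + b) (k(b) = (-157 + b)*(2*b) = 2*b*(-157 + b))
(-9758 - 9758)/(-1*2358 - 23333) + k(220) = (-9758 - 9758)/(-1*2358 - 23333) + 2*220*(-157 + 220) = -19516/(-2358 - 23333) + 2*220*63 = -19516/(-25691) + 27720 = -19516*(-1/25691) + 27720 = 19516/25691 + 27720 = 712174036/25691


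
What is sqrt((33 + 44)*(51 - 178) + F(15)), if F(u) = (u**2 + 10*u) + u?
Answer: I*sqrt(9389) ≈ 96.897*I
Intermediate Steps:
F(u) = u**2 + 11*u
sqrt((33 + 44)*(51 - 178) + F(15)) = sqrt((33 + 44)*(51 - 178) + 15*(11 + 15)) = sqrt(77*(-127) + 15*26) = sqrt(-9779 + 390) = sqrt(-9389) = I*sqrt(9389)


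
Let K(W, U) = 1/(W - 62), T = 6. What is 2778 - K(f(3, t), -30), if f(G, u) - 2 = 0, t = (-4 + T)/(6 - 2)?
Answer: 166681/60 ≈ 2778.0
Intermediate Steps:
t = ½ (t = (-4 + 6)/(6 - 2) = 2/4 = 2*(¼) = ½ ≈ 0.50000)
f(G, u) = 2 (f(G, u) = 2 + 0 = 2)
K(W, U) = 1/(-62 + W)
2778 - K(f(3, t), -30) = 2778 - 1/(-62 + 2) = 2778 - 1/(-60) = 2778 - 1*(-1/60) = 2778 + 1/60 = 166681/60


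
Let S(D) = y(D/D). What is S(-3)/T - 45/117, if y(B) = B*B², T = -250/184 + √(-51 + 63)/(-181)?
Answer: -573593445/511789057 + 3063968*√3/511789057 ≈ -1.1104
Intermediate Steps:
T = -125/92 - 2*√3/181 (T = -250*1/184 + √12*(-1/181) = -125/92 + (2*√3)*(-1/181) = -125/92 - 2*√3/181 ≈ -1.3778)
y(B) = B³
S(D) = 1 (S(D) = (D/D)³ = 1³ = 1)
S(-3)/T - 45/117 = 1/(-125/92 - 2*√3/181) - 45/117 = 1/(-125/92 - 2*√3/181) - 45*1/117 = 1/(-125/92 - 2*√3/181) - 5/13 = -5/13 + 1/(-125/92 - 2*√3/181)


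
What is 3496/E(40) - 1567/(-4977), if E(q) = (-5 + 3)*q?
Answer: -2159279/49770 ≈ -43.385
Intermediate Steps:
E(q) = -2*q
3496/E(40) - 1567/(-4977) = 3496/((-2*40)) - 1567/(-4977) = 3496/(-80) - 1567*(-1/4977) = 3496*(-1/80) + 1567/4977 = -437/10 + 1567/4977 = -2159279/49770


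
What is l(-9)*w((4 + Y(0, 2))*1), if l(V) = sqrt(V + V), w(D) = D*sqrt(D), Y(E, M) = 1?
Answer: 15*I*sqrt(10) ≈ 47.434*I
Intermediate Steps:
w(D) = D**(3/2)
l(V) = sqrt(2)*sqrt(V) (l(V) = sqrt(2*V) = sqrt(2)*sqrt(V))
l(-9)*w((4 + Y(0, 2))*1) = (sqrt(2)*sqrt(-9))*((4 + 1)*1)**(3/2) = (sqrt(2)*(3*I))*(5*1)**(3/2) = (3*I*sqrt(2))*5**(3/2) = (3*I*sqrt(2))*(5*sqrt(5)) = 15*I*sqrt(10)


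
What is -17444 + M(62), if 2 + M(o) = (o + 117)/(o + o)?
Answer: -2163125/124 ≈ -17445.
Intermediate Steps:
M(o) = -2 + (117 + o)/(2*o) (M(o) = -2 + (o + 117)/(o + o) = -2 + (117 + o)/((2*o)) = -2 + (117 + o)*(1/(2*o)) = -2 + (117 + o)/(2*o))
-17444 + M(62) = -17444 + (3/2)*(39 - 1*62)/62 = -17444 + (3/2)*(1/62)*(39 - 62) = -17444 + (3/2)*(1/62)*(-23) = -17444 - 69/124 = -2163125/124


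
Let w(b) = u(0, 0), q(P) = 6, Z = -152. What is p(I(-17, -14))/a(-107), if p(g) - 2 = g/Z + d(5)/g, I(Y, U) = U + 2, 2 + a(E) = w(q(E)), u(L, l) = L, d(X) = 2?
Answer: -109/114 ≈ -0.95614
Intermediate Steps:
w(b) = 0
a(E) = -2 (a(E) = -2 + 0 = -2)
I(Y, U) = 2 + U
p(g) = 2 + 2/g - g/152 (p(g) = 2 + (g/(-152) + 2/g) = 2 + (g*(-1/152) + 2/g) = 2 + (-g/152 + 2/g) = 2 + (2/g - g/152) = 2 + 2/g - g/152)
p(I(-17, -14))/a(-107) = (2 + 2/(2 - 14) - (2 - 14)/152)/(-2) = (2 + 2/(-12) - 1/152*(-12))*(-½) = (2 + 2*(-1/12) + 3/38)*(-½) = (2 - ⅙ + 3/38)*(-½) = (109/57)*(-½) = -109/114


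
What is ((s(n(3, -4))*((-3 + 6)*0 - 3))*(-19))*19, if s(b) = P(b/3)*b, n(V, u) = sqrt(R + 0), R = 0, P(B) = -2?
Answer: 0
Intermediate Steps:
n(V, u) = 0 (n(V, u) = sqrt(0 + 0) = sqrt(0) = 0)
s(b) = -2*b
((s(n(3, -4))*((-3 + 6)*0 - 3))*(-19))*19 = (((-2*0)*((-3 + 6)*0 - 3))*(-19))*19 = ((0*(3*0 - 3))*(-19))*19 = ((0*(0 - 3))*(-19))*19 = ((0*(-3))*(-19))*19 = (0*(-19))*19 = 0*19 = 0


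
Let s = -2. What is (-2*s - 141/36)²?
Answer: 1/144 ≈ 0.0069444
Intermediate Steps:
(-2*s - 141/36)² = (-2*(-2) - 141/36)² = (4 - 141*1/36)² = (4 - 47/12)² = (1/12)² = 1/144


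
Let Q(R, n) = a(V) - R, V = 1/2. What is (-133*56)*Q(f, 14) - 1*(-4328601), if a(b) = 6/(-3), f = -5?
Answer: 4306257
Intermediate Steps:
V = ½ ≈ 0.50000
a(b) = -2 (a(b) = 6*(-⅓) = -2)
Q(R, n) = -2 - R
(-133*56)*Q(f, 14) - 1*(-4328601) = (-133*56)*(-2 - 1*(-5)) - 1*(-4328601) = -7448*(-2 + 5) + 4328601 = -7448*3 + 4328601 = -22344 + 4328601 = 4306257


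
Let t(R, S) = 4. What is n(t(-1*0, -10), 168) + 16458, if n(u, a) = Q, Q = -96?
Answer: 16362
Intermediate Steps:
n(u, a) = -96
n(t(-1*0, -10), 168) + 16458 = -96 + 16458 = 16362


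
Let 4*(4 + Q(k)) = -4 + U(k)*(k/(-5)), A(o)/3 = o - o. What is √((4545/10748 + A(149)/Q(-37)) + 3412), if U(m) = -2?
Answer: √98550349327/5374 ≈ 58.416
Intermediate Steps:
A(o) = 0 (A(o) = 3*(o - o) = 3*0 = 0)
Q(k) = -5 + k/10 (Q(k) = -4 + (-4 - 2*k/(-5))/4 = -4 + (-4 - 2*k*(-1)/5)/4 = -4 + (-4 - (-2)*k/5)/4 = -4 + (-4 + 2*k/5)/4 = -4 + (-1 + k/10) = -5 + k/10)
√((4545/10748 + A(149)/Q(-37)) + 3412) = √((4545/10748 + 0/(-5 + (⅒)*(-37))) + 3412) = √((4545*(1/10748) + 0/(-5 - 37/10)) + 3412) = √((4545/10748 + 0/(-87/10)) + 3412) = √((4545/10748 + 0*(-10/87)) + 3412) = √((4545/10748 + 0) + 3412) = √(4545/10748 + 3412) = √(36676721/10748) = √98550349327/5374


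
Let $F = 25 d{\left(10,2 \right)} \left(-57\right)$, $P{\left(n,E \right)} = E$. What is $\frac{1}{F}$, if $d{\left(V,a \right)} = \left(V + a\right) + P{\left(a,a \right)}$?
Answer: $- \frac{1}{19950} \approx -5.0125 \cdot 10^{-5}$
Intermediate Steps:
$d{\left(V,a \right)} = V + 2 a$ ($d{\left(V,a \right)} = \left(V + a\right) + a = V + 2 a$)
$F = -19950$ ($F = 25 \left(10 + 2 \cdot 2\right) \left(-57\right) = 25 \left(10 + 4\right) \left(-57\right) = 25 \cdot 14 \left(-57\right) = 350 \left(-57\right) = -19950$)
$\frac{1}{F} = \frac{1}{-19950} = - \frac{1}{19950}$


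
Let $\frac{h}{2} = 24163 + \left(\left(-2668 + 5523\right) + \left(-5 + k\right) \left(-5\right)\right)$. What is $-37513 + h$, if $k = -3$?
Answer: $16603$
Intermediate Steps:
$h = 54116$ ($h = 2 \left(24163 + \left(\left(-2668 + 5523\right) + \left(-5 - 3\right) \left(-5\right)\right)\right) = 2 \left(24163 + \left(2855 - -40\right)\right) = 2 \left(24163 + \left(2855 + 40\right)\right) = 2 \left(24163 + 2895\right) = 2 \cdot 27058 = 54116$)
$-37513 + h = -37513 + 54116 = 16603$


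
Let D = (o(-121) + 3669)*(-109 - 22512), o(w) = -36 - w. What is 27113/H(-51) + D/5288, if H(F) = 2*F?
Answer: -2201283853/134844 ≈ -16325.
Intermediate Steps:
D = -84919234 (D = ((-36 - 1*(-121)) + 3669)*(-109 - 22512) = ((-36 + 121) + 3669)*(-22621) = (85 + 3669)*(-22621) = 3754*(-22621) = -84919234)
27113/H(-51) + D/5288 = 27113/((2*(-51))) - 84919234/5288 = 27113/(-102) - 84919234*1/5288 = 27113*(-1/102) - 42459617/2644 = -27113/102 - 42459617/2644 = -2201283853/134844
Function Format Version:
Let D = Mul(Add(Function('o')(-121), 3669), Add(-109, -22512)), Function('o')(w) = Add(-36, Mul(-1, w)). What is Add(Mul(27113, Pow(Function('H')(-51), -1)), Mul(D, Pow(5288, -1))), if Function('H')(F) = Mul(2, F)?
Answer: Rational(-2201283853, 134844) ≈ -16325.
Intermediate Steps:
D = -84919234 (D = Mul(Add(Add(-36, Mul(-1, -121)), 3669), Add(-109, -22512)) = Mul(Add(Add(-36, 121), 3669), -22621) = Mul(Add(85, 3669), -22621) = Mul(3754, -22621) = -84919234)
Add(Mul(27113, Pow(Function('H')(-51), -1)), Mul(D, Pow(5288, -1))) = Add(Mul(27113, Pow(Mul(2, -51), -1)), Mul(-84919234, Pow(5288, -1))) = Add(Mul(27113, Pow(-102, -1)), Mul(-84919234, Rational(1, 5288))) = Add(Mul(27113, Rational(-1, 102)), Rational(-42459617, 2644)) = Add(Rational(-27113, 102), Rational(-42459617, 2644)) = Rational(-2201283853, 134844)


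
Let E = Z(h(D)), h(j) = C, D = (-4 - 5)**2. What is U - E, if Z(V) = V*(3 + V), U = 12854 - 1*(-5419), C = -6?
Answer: 18255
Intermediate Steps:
D = 81 (D = (-9)**2 = 81)
h(j) = -6
U = 18273 (U = 12854 + 5419 = 18273)
E = 18 (E = -6*(3 - 6) = -6*(-3) = 18)
U - E = 18273 - 1*18 = 18273 - 18 = 18255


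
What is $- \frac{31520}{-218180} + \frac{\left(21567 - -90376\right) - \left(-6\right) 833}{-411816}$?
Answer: $- \frac{626687353}{4492500744} \approx -0.1395$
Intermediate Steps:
$- \frac{31520}{-218180} + \frac{\left(21567 - -90376\right) - \left(-6\right) 833}{-411816} = \left(-31520\right) \left(- \frac{1}{218180}\right) + \left(\left(21567 + 90376\right) - -4998\right) \left(- \frac{1}{411816}\right) = \frac{1576}{10909} + \left(111943 + 4998\right) \left(- \frac{1}{411816}\right) = \frac{1576}{10909} + 116941 \left(- \frac{1}{411816}\right) = \frac{1576}{10909} - \frac{116941}{411816} = - \frac{626687353}{4492500744}$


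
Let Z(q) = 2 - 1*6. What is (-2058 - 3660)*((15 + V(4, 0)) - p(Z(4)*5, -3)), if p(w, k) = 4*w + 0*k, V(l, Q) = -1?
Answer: -537492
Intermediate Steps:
Z(q) = -4 (Z(q) = 2 - 6 = -4)
p(w, k) = 4*w (p(w, k) = 4*w + 0 = 4*w)
(-2058 - 3660)*((15 + V(4, 0)) - p(Z(4)*5, -3)) = (-2058 - 3660)*((15 - 1) - 4*(-4*5)) = -5718*(14 - 4*(-20)) = -5718*(14 - 1*(-80)) = -5718*(14 + 80) = -5718*94 = -537492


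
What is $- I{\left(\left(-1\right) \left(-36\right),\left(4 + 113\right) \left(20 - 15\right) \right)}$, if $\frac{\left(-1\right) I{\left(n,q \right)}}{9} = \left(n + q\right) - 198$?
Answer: $3807$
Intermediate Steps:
$I{\left(n,q \right)} = 1782 - 9 n - 9 q$ ($I{\left(n,q \right)} = - 9 \left(\left(n + q\right) - 198\right) = - 9 \left(-198 + n + q\right) = 1782 - 9 n - 9 q$)
$- I{\left(\left(-1\right) \left(-36\right),\left(4 + 113\right) \left(20 - 15\right) \right)} = - (1782 - 9 \left(\left(-1\right) \left(-36\right)\right) - 9 \left(4 + 113\right) \left(20 - 15\right)) = - (1782 - 324 - 9 \cdot 117 \cdot 5) = - (1782 - 324 - 5265) = \left(-1\right) \left(-3807\right) = 3807$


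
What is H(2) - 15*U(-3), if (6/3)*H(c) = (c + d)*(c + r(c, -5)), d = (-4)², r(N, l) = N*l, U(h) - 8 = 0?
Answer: -192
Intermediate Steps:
U(h) = 8 (U(h) = 8 + 0 = 8)
d = 16
H(c) = -2*c*(16 + c) (H(c) = ((c + 16)*(c + c*(-5)))/2 = ((16 + c)*(c - 5*c))/2 = ((16 + c)*(-4*c))/2 = (-4*c*(16 + c))/2 = -2*c*(16 + c))
H(2) - 15*U(-3) = 2*2*(-16 - 1*2) - 15*8 = 2*2*(-16 - 2) - 120 = 2*2*(-18) - 120 = -72 - 120 = -192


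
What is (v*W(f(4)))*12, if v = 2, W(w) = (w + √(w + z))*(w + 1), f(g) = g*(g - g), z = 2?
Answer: 24*√2 ≈ 33.941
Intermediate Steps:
f(g) = 0 (f(g) = g*0 = 0)
W(w) = (1 + w)*(w + √(2 + w)) (W(w) = (w + √(w + 2))*(w + 1) = (w + √(2 + w))*(1 + w) = (1 + w)*(w + √(2 + w)))
(v*W(f(4)))*12 = (2*(0 + 0² + √(2 + 0) + 0*√(2 + 0)))*12 = (2*(0 + 0 + √2 + 0*√2))*12 = (2*(0 + 0 + √2 + 0))*12 = (2*√2)*12 = 24*√2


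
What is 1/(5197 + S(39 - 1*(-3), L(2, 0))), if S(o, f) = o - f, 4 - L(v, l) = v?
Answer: 1/5237 ≈ 0.00019095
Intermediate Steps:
L(v, l) = 4 - v
1/(5197 + S(39 - 1*(-3), L(2, 0))) = 1/(5197 + ((39 - 1*(-3)) - (4 - 1*2))) = 1/(5197 + ((39 + 3) - (4 - 2))) = 1/(5197 + (42 - 1*2)) = 1/(5197 + (42 - 2)) = 1/(5197 + 40) = 1/5237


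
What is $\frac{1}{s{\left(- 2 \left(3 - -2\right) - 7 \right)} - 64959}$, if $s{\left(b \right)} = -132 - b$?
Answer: $- \frac{1}{65074} \approx -1.5367 \cdot 10^{-5}$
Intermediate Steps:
$\frac{1}{s{\left(- 2 \left(3 - -2\right) - 7 \right)} - 64959} = \frac{1}{\left(-132 - \left(- 2 \left(3 - -2\right) - 7\right)\right) - 64959} = \frac{1}{\left(-132 - \left(- 2 \left(3 + 2\right) - 7\right)\right) - 64959} = \frac{1}{\left(-132 - \left(\left(-2\right) 5 - 7\right)\right) - 64959} = \frac{1}{\left(-132 - \left(-10 - 7\right)\right) - 64959} = \frac{1}{\left(-132 - -17\right) - 64959} = \frac{1}{\left(-132 + 17\right) - 64959} = \frac{1}{-115 - 64959} = \frac{1}{-65074} = - \frac{1}{65074}$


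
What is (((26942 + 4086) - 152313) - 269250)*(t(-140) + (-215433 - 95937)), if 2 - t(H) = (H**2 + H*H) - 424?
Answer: 136743487040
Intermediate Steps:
t(H) = 426 - 2*H**2 (t(H) = 2 - ((H**2 + H*H) - 424) = 2 - ((H**2 + H**2) - 424) = 2 - (2*H**2 - 424) = 2 - (-424 + 2*H**2) = 2 + (424 - 2*H**2) = 426 - 2*H**2)
(((26942 + 4086) - 152313) - 269250)*(t(-140) + (-215433 - 95937)) = (((26942 + 4086) - 152313) - 269250)*((426 - 2*(-140)**2) + (-215433 - 95937)) = ((31028 - 152313) - 269250)*((426 - 2*19600) - 311370) = (-121285 - 269250)*((426 - 39200) - 311370) = -390535*(-38774 - 311370) = -390535*(-350144) = 136743487040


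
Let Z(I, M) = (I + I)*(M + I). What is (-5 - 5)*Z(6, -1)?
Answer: -600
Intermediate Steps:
Z(I, M) = 2*I*(I + M) (Z(I, M) = (2*I)*(I + M) = 2*I*(I + M))
(-5 - 5)*Z(6, -1) = (-5 - 5)*(2*6*(6 - 1)) = -20*6*5 = -10*60 = -600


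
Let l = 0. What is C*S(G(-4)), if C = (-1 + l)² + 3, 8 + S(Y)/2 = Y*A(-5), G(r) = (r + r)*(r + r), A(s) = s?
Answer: -2624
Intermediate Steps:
G(r) = 4*r² (G(r) = (2*r)*(2*r) = 4*r²)
S(Y) = -16 - 10*Y (S(Y) = -16 + 2*(Y*(-5)) = -16 + 2*(-5*Y) = -16 - 10*Y)
C = 4 (C = (-1 + 0)² + 3 = (-1)² + 3 = 1 + 3 = 4)
C*S(G(-4)) = 4*(-16 - 40*(-4)²) = 4*(-16 - 40*16) = 4*(-16 - 10*64) = 4*(-16 - 640) = 4*(-656) = -2624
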